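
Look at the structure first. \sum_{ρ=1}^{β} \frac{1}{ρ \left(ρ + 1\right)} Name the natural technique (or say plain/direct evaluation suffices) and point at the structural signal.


Method: telescoping — rewrite \frac{1}{ρ \left(ρ + 1\right)} as simple fractions and successive terms eat each other — only the edges survive.


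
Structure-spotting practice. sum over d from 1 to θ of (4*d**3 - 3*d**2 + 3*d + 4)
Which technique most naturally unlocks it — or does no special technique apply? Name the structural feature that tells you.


Method: no special technique — with only polynomial terms in d present, the classical sum-of-powers identities are all you need.


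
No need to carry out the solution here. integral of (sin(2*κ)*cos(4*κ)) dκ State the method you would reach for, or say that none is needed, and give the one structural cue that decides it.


Best approach: a trigonometric identity — sin(2*κ)*cos(4*κ) mixes two frequencies; the product-to-sum identity splits it into single-frequency sinusoids.


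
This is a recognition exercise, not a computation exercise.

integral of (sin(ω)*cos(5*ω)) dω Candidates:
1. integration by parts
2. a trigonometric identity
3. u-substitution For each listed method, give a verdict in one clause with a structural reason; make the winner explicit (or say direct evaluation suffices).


Technique: a trigonometric identity — distinct frequencies under one product (sin(ω)*cos(5*ω)): the product-to-sum identity is the systematic route to an integrable form.
- integration by parts — not the natural route: no polynomial-kernel product appears — a recursive parts reduction of the trigonometric product exists, but the identity rewrite is direct.
- a trigonometric identity — yes — fits the structure here.
- u-substitution: no subexpression of the integrand pairs with its own derivative as a factor — individual terms may offer their own substitutions, but any change of variable covering the whole integral would have to be constructed from outside the expression.


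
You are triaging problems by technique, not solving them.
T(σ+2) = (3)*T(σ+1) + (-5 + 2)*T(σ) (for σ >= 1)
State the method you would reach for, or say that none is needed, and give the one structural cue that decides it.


Technique: the characteristic-root method — try a geometric ansatz r^σ: constant coefficients turn the recurrence into one polynomial equation in r.


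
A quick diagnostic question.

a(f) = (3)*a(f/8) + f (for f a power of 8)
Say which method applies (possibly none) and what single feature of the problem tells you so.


Technique: the master substitution — the recursive call is at index f/8 rather than a shift, a divide-and-conquer shape — substituting f = 8^m linearizes it.


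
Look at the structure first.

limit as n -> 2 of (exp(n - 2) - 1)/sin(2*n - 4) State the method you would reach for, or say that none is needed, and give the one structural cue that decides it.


Technique: l'Hôpital's rule (0/0) — numerator and denominator both vanish at 2 — a genuine 0/0 form, which is exactly when l'Hôpital applies. A first-order expansion at the point is an equally standard path; the rule packages it.


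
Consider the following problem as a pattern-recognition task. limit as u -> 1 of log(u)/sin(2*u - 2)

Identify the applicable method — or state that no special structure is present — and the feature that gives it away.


Technique: l'Hôpital's rule (0/0) — plug in 1: top and bottom both hit zero, so differentiate each and retry. Expanding numerator and denominator to first order gives the same value — the rule automates exactly that.


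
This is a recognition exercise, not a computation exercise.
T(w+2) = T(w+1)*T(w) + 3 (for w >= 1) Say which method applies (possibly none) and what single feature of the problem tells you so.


Best approach: no special technique — the unknown sequence enters the update nonlinearly, so no linear method fits the recurrence as written — direct iteration remains.


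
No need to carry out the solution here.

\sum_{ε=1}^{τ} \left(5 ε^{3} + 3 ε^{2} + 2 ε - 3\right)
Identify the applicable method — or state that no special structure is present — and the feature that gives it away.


Method: no special technique — the summand is a plain polynomial in ε (expanding first if it arrives factored); standard power-sum formulas evaluate it term by term.


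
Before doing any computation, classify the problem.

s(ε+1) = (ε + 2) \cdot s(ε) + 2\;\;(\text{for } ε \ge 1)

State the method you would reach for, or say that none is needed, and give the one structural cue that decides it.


Technique: a summation factor — it is first-order linear but the coefficient ε + 2 depends on the index, so multiply through by a summation factor to telescope it.


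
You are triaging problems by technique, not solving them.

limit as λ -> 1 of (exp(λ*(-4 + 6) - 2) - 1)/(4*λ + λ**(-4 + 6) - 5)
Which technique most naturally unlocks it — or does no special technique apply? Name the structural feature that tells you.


Verdict: l'Hôpital's rule (0/0) — substituting 1 gives 0 over 0; differentiate top and bottom once and re-evaluate. A local series expansion at the point resolves it as well; the rule is the packaged version of that step.


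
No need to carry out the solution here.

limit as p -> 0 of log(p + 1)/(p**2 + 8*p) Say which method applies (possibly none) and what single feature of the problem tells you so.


Diagnosis: l'Hôpital's rule (0/0) — numerator and denominator both vanish at 0 — a genuine 0/0 form, which is exactly when l'Hôpital applies. One could equally expand both pieces locally and compare leading terms; the rule does that in one stroke.


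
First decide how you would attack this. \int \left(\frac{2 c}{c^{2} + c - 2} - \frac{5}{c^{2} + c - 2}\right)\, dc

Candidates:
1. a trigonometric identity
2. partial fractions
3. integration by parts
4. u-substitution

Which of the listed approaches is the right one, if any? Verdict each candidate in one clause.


Technique: partial fractions — once c^{2} + c - 2 is factored, each root contributes a simple-fraction term; integrate them one at a time.
- a trigonometric identity: no sine or cosine appears, so there is nothing for a trigonometric identity to act on.
- partial fractions: applies; the problem has the shape this method handles.
- integration by parts — no split into a nonconstant polynomial times one of the standard kernels — exp, sine, or cosine of a linear argument, or a logarithm — applies here.
- u-substitution: no subexpression of the integrand pairs with its own derivative as a factor — individual terms may offer their own substitutions, but any change of variable covering the whole integral would have to be constructed from outside the expression.


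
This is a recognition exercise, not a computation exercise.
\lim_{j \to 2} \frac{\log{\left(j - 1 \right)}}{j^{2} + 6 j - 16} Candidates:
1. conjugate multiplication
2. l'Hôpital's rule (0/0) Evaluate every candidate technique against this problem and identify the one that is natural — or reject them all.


Best approach: l'Hôpital's rule (0/0) — substituting 2 gives 0 over 0; differentiate top and bottom once and re-evaluate. Known elementary limits would finish this too — the rule just bypasses the case analysis.
- conjugate multiplication: there are no radicals in tension whose conjugate would simplify matters.
- l'Hôpital's rule (0/0): applies; the problem has the shape this method handles.


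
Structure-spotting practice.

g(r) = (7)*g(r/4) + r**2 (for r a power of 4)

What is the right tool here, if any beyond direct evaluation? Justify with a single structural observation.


Method: the master substitution — recursion at r/4 is multiplicative in the index; logarithmic reindexing via r = 4^m linearizes it.


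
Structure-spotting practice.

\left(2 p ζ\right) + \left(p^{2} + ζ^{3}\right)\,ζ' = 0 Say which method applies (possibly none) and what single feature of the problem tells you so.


Verdict: the exact-equation method — this form is already the differential of something: the matching mixed partials of 2 p ζ and p^{2} + ζ^{3} prove it.


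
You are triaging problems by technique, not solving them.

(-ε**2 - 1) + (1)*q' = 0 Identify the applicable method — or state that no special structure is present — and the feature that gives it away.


Diagnosis: no special technique — solved for the derivative, q never appears on the right — this is a direct integration in ε, not a differential-equations problem at heart.


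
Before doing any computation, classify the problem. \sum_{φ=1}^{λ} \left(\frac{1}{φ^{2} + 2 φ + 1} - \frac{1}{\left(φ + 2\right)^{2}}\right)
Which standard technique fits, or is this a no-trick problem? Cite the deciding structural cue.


Technique: telescoping — write out three consecutive terms and watch the interior cancel: the advanced copy one term subtracts reappears as the very next term's leading piece, pair after pair.


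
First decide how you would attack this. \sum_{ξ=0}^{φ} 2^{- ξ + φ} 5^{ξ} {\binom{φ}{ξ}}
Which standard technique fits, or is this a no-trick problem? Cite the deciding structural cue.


Diagnosis: the binomial theorem — {\binom{φ}{ξ}} weighting matched powers of 5 and 2 is the expanded form of (5 + 2)^φ — fold it back up.


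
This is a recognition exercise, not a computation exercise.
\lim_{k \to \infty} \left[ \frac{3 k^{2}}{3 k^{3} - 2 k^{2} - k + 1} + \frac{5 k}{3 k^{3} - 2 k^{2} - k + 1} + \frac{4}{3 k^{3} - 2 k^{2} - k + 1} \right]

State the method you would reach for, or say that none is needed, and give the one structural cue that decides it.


Method: dominant-term comparison — as k grows, only the highest-degree terms matter — compare leading terms and read the limit off. As a single quotient, the ∞/∞ shape would yield to repeated differentiation as well — the growth comparison gets there in one look.


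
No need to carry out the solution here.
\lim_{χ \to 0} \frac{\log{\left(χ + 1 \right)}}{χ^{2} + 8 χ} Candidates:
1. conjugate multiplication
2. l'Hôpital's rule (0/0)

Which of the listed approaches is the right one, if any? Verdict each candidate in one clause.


Technique: l'Hôpital's rule (0/0) — numerator and denominator both vanish at 0 — a genuine 0/0 form, which is exactly when l'Hôpital applies. Expanding numerator and denominator to first order gives the same value — the rule automates exactly that.
- conjugate multiplication — there are no radicals in tension whose conjugate would simplify matters.
- l'Hôpital's rule (0/0): yes, a natural case for it.


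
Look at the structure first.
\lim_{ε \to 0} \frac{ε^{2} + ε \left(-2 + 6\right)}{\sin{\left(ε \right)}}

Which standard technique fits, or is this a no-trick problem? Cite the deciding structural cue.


Verdict: l'Hôpital's rule (0/0) — numerator and denominator both vanish at 0 — a genuine 0/0 form, which is exactly when l'Hôpital applies. Expanding numerator and denominator to first order gives the same value — the rule automates exactly that.


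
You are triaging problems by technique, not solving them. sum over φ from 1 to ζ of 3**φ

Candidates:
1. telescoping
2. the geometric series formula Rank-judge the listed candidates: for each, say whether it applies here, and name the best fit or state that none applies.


Diagnosis: the geometric series formula — each term is 3 times the previous one, so the geometric-series formula applies directly.
- telescoping: the summand is not presented as a shifted difference — a telescoping rewrite may exist, but the displayed structure does not offer one.
- the geometric series formula: applicable, and directly so.


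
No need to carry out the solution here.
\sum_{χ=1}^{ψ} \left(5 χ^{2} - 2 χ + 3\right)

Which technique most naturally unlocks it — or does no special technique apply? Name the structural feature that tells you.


Method: no special technique — every summand is a constant multiple of a power of χ — apply the standard power-sum identities one degree at a time.


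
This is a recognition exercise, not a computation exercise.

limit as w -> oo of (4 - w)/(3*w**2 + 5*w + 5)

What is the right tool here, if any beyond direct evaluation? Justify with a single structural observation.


Method: dominant-term comparison — growth-rate triage: the leading powers of w decide the limit, everything else is noise. As a single quotient, the ∞/∞ shape would yield to repeated differentiation as well — the growth comparison gets there in one look.


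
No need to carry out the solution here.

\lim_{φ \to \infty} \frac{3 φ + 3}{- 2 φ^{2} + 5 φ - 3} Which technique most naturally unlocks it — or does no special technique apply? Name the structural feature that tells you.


Diagnosis: dominant-term comparison — growth-rate triage: the leading powers of φ decide the limit, everything else is noise. Differentiating the expression as a single quotient would eventually settle it as well; matching dominant growth settles it immediately.


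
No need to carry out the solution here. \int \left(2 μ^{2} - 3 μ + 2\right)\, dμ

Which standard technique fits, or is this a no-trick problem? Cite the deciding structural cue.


Best approach: no special technique — nothing composite, nothing rational, nothing trigonometric — each constant-multiple power of μ integrates by the power rule alone.


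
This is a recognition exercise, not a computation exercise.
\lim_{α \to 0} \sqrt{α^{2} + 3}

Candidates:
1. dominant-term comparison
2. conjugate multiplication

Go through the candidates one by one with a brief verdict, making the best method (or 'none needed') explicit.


Verdict: no special technique — the expression is continuous at 0 — substitute and evaluate; no indeterminate form appears.
- dominant-term comparison: this is not a rational comparison of growth rates at infinity.
- conjugate multiplication: rationalization has no target — no divergent radical difference appears.


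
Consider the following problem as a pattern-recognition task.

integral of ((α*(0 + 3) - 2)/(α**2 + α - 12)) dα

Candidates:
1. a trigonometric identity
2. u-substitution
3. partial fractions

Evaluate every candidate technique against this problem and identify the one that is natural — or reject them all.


Diagnosis: partial fractions — rational integrand, reducible denominator α**2 + α - 12: decompose first, integrate second.
- a trigonometric identity: there is no trigonometric structure at all — the integrand carries no sine or cosine to rewrite.
- u-substitution: no subexpression of the integrand serves as a whole-integral substitution inner — individual terms may offer their own, but none carries its derivative as a factor of the full integrand; a working change of variable would have to be constructed from outside the expression.
- partial fractions — applies; the problem has the shape this method handles.


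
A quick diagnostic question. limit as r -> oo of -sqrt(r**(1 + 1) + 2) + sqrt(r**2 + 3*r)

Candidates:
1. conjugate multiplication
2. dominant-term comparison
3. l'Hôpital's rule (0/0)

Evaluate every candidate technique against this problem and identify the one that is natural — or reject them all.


Method: conjugate multiplication — infinity minus infinity with a radical in play — multiply by the conjugate so the divergences of sqrt(r**2 + 3*r) and sqrt(r**(1 + 1) + 2) annihilate.
- conjugate multiplication: applicable, and directly so.
- dominant-term comparison: no ranking of term growth rates resolves the limit here.
- l'Hôpital's rule (0/0) — no quotient structure at all: the clash is ∞ minus ∞, which rationalizing converts into a tractable ratio.


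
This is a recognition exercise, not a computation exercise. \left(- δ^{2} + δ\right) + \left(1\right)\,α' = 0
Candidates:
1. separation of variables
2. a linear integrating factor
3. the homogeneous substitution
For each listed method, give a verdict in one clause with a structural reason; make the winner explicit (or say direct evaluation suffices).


Best approach: no special technique — solved for the derivative, α never appears on the right — this is a direct integration in δ, not a differential-equations problem at heart.
- separation of variables — separation is only trivially available — with the unknown absent from the slope this is a direct integration, not a separation problem.
- a linear integrating factor: with the unknown absent the integrating factor is a formality; direct integration is the working structure.
- the homogeneous substitution: the slope does not depend on the ratio of the variables alone.


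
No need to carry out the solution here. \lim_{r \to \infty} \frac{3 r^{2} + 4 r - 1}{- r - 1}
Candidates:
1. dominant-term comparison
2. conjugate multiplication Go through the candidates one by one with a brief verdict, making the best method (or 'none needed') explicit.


Diagnosis: dominant-term comparison — divide through by the highest power of r; every lower-order term dies and the dominant terms decide the limit.
- dominant-term comparison: a fit — the right tool for this form.
- conjugate multiplication: no difference of divergent radicals appears, so rationalizing has nothing to cancel.


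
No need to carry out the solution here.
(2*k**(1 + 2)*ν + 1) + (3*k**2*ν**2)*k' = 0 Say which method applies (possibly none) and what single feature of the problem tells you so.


Verdict: the exact-equation method — take the mixed partials of (2*k**(1 + 2)*ν + 1) and 3*k**2*ν**2: they are equal, which certifies an exact differential.


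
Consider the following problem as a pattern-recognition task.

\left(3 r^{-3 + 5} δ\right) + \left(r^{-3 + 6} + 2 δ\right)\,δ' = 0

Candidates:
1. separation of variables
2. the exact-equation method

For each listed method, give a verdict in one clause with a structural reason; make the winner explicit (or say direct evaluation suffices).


Best approach: the exact-equation method — because the two cross partials coincide, the form is conservative as written — recover its potential in (r, δ).
- separation of variables — the two dependences do not factor apart.
- the exact-equation method: applies; the problem has the shape this method handles.


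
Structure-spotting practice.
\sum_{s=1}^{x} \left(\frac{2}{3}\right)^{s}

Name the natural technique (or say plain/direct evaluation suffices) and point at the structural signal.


Diagnosis: the geometric series formula — each summand is the previous one scaled by \frac{2}{3}; that constant multiplier is itself the geometric structure.


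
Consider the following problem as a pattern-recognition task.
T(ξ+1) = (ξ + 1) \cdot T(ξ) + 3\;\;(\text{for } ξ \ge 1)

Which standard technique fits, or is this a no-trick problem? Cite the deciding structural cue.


Technique: a summation factor — first-order linear but the coefficient ξ + 1 moves with the index — divide by the cumulative product and telescope.


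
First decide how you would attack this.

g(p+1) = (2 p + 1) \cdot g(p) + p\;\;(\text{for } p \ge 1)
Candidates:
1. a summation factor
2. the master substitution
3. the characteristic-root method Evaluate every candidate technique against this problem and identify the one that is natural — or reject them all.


Best approach: a summation factor — because the multiplier 2 p + 1 is index-dependent, divide through by its running product and sum the resulting differences.
- a summation factor — applies; the problem has the shape this method handles.
- the master substitution: the recursive argument is a shift of the index, not a fixed fraction of it.
- the characteristic-root method — the coefficients change with the index, which the root method cannot absorb.


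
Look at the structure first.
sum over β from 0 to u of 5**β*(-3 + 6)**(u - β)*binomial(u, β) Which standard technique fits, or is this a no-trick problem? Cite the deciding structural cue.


Technique: the binomial theorem — binomial coefficients against complementary powers of 5 and (-3 + 6): recognize the binomial expansion and resum.


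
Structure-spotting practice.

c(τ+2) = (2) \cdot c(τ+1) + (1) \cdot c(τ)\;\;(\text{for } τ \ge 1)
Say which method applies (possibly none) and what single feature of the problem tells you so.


Technique: the characteristic-root method — the recurrence is linear and homogeneous with constant coefficients, so the ansatz r^τ turns it into a polynomial equation for r.


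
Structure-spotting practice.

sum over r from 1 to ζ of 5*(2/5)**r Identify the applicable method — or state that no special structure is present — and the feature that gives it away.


Technique: the geometric series formula — check a ratio of consecutive terms: it is 2/5, independent of the index, so the geometric formula closes the sum.


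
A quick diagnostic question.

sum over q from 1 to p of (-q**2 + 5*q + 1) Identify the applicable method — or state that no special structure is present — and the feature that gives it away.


Best approach: no special technique — this is bookkeeping, not technique: standard formulas for sums of constant-multiple powers of q apply termwise.


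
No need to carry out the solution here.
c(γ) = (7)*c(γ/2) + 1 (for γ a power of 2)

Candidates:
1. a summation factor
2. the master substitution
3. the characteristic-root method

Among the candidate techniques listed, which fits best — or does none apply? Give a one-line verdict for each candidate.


Best approach: the master substitution — a divide-and-conquer shape: argument γ/2, so change variables with γ = 2^m and solve the linear version.
- a summation factor — the recursion divides its index rather than shifting it — there is no previous-term chain for a summation factor to telescope.
- the master substitution — a fit — the right tool for this form.
- the characteristic-root method: the recursion divides its index rather than shifting it — outside the constant-shift family the root method covers.


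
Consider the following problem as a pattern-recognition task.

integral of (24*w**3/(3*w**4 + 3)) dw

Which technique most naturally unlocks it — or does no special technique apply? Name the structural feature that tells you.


Verdict: u-substitution — collected, the integrand has one factor that is, up to a constant, the derivative of an inner expression the rest depends on — substitute for that inner expression.


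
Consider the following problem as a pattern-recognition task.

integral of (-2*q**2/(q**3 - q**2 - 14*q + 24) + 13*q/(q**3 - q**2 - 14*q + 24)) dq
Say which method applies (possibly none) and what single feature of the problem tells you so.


Method: partial fractions — break q**3 - q**2 - 14*q + 24 into its roots and the integral splits into logarithm-sized bites.


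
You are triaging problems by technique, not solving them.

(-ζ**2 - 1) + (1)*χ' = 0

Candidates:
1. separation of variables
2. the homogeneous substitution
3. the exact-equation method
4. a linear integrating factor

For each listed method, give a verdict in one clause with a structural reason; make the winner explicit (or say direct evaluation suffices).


Verdict: no special technique — with χ absent the equation is not coupled at all: direct integration in ζ.
- separation of variables — any separation here is vacuous (nothing depends on the unknown); direct integration is the honest label.
- the homogeneous substitution — the slope is not a function of the ratio of the variables alone.
- the exact-equation method — no dependence on the unknown anywhere: exactness is a label without content here.
- a linear integrating factor: with the unknown absent the integrating factor is a formality; direct integration is the working structure.


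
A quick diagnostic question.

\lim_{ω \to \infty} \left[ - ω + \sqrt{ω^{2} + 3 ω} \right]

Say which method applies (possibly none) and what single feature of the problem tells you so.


Method: conjugate multiplication — divergence minus divergence hides a finite answer — expose it by pairing \sqrt{ω^{2} + 3 ω} - ω with its conjugate.


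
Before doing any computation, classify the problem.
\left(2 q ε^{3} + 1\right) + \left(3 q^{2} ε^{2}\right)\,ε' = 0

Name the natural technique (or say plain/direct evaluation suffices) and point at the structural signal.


Method: the exact-equation method — equality of cross partials is the green light — assemble the potential function term by term.


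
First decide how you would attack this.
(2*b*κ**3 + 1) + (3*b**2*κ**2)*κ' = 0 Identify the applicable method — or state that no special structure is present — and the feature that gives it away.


Verdict: the exact-equation method — the compatibility test passes: the κ-derivative of 2*b*κ**3 + 1 matches the b-derivative of 3*b**2*κ**2, so integrate a potential.


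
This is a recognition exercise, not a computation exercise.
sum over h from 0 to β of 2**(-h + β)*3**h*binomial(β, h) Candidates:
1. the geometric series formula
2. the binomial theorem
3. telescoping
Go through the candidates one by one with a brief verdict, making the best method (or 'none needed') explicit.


Diagnosis: the binomial theorem — binomial coefficients against complementary powers of 3 and 2: recognize the binomial expansion and resum.
- the geometric series formula: the term-to-term ratio drifts with the index — the one thing the geometric formula cannot absorb.
- the binomial theorem — yes — fits the structure here.
- telescoping — computed from the summand as displayed, the partial sums build up without the pairwise collapse telescoping exploits.


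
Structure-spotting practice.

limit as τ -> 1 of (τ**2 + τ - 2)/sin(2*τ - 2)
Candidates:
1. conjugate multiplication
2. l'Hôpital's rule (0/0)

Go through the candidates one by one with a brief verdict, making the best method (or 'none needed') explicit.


Technique: l'Hôpital's rule (0/0) — the 0/0 form at 1 is the signature situation for l'Hôpital's rule. Expanding numerator and denominator to first order gives the same value — the rule automates exactly that.
- conjugate multiplication — no difference of divergent radicals appears, so rationalizing has nothing to cancel.
- l'Hôpital's rule (0/0): yes, a natural case for it.


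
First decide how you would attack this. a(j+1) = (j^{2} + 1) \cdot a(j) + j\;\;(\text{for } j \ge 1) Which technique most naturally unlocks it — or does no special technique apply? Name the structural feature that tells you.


Best approach: a summation factor — the coefficient j^{2} + 1 drifts with the index, so no fixed root exists; normalizing by the cumulative product telescopes it.


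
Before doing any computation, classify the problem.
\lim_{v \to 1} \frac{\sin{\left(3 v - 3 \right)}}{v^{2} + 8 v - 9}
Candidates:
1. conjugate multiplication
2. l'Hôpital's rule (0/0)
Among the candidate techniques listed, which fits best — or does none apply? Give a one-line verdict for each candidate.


Verdict: l'Hôpital's rule (0/0) — the 0/0 form at 1 is the signature situation for l'Hôpital's rule. The standard small-argument limits would also carry it; the rule is the systematic route.
- conjugate multiplication — no difference of divergent radicals appears, so rationalizing has nothing to cancel.
- l'Hôpital's rule (0/0): yes — fits the structure here.


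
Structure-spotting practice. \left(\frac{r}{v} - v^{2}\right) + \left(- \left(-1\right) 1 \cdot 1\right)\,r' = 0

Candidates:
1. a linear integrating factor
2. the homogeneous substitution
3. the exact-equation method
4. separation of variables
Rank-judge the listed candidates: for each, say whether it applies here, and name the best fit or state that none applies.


Diagnosis: a linear integrating factor — linear in the unknown with genuine forcing: multiply through by the exponential of the integrated coefficient and the left side closes into one derivative.
- a linear integrating factor — a fit — the right tool for this form.
- the homogeneous substitution — the ratio substitution does not collapse this equation.
- the exact-equation method: the cross partial derivatives disagree, so no single potential exists.
- separation of variables: no division isolates the independent variable from the unknown.


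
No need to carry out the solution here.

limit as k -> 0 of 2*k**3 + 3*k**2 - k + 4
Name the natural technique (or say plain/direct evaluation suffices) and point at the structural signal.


Best approach: no special technique — nothing blocks direct substitution at 0: plug in and finish.


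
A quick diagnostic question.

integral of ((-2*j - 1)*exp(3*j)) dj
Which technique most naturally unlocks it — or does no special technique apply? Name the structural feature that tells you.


Method: integration by parts — -2*j - 1 dies after finitely many derivatives while exp(3*j) cycles under integration — the tabular/parts setup.


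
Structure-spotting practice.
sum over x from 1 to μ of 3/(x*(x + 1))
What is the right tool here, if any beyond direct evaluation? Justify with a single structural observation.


Diagnosis: telescoping — one partial-fraction pass turns 3/(x*(x + 1)) into a shifted difference, and shifted differences telescope.


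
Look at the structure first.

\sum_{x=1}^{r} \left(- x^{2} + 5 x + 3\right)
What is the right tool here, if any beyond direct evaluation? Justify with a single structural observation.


Technique: no special technique — Faulhaber territory: sum each constant-multiple power of x with its closed-form formula, no trick required.


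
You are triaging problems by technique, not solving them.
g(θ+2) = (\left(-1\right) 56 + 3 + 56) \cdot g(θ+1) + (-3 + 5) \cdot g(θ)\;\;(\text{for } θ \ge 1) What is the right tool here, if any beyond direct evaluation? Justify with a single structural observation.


Verdict: the characteristic-root method — every coefficient is a fixed number and the forcing is zero — substitute r^θ and read off the root equation.


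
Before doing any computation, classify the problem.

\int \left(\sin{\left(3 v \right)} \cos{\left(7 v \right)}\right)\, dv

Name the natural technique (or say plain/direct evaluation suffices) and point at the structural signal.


Method: a trigonometric identity — \sin{\left(3 v \right)} \cos{\left(7 v \right)} mixes two frequencies; the product-to-sum identity splits it into single-frequency sinusoids.


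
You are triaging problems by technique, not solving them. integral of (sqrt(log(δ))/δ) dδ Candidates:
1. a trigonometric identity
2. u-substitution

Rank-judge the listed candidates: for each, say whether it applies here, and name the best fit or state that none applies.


Best approach: u-substitution — read it as f(log(δ)) times a constant multiple of d(log(δ)): one substitution, u = log(δ), finishes it.
- a trigonometric identity: no sine or cosine appears, so there is nothing for a trigonometric identity to act on.
- u-substitution: applicable, and directly so.


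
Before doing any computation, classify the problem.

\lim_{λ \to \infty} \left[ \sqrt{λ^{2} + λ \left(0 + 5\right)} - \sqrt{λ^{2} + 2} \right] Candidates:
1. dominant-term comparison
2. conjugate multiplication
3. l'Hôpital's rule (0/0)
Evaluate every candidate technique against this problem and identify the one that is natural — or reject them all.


Technique: conjugate multiplication — \sqrt{λ^{2} + λ \left(0 + 5\right)} and \sqrt{λ^{2} + 2} both blow up, but their difference is tame once the conjugate rationalizes it.
- dominant-term comparison — this limit is not decided by comparing polynomial growth at infinity.
- conjugate multiplication: yes, a natural case for it.
- l'Hôpital's rule (0/0): substitution produces ∞ − ∞ rather than a vanishing quotient; the rule needs a 0/0 ratio to act on.


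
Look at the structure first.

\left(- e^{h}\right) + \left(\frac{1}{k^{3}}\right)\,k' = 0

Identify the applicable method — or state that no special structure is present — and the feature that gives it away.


Best approach: separation of variables — all dependence on the two variables factors apart, the defining separable shape. An exactness check succeeds on this form as well — separation and the potential function arrive at the same answer, separation more directly.


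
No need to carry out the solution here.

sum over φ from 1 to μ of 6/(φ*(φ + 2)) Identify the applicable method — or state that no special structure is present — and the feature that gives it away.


Best approach: telescoping — 6/(φ*(φ + 2)) is a collapsed telescope: expand it into simple fractions to see the cancellation.


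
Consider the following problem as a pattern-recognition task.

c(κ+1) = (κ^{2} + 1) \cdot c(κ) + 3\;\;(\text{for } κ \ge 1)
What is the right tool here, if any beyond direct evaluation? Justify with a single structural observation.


Method: a summation factor — an index-dependent multiplier κ^{2} + 1 rules out characteristic roots; a summation factor converts it to a pure difference.


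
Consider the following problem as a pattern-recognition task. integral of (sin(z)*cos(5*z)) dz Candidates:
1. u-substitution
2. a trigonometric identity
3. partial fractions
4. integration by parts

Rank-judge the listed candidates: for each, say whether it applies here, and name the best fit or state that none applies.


Technique: a trigonometric identity — split sin(z)*cos(5*z) with the angle-addition identities: the resulting sum integrates term by term.
- u-substitution: no subexpression of the integrand serves as a whole-integral substitution inner — individual terms may offer their own, but none carries its derivative as a factor of the full integrand; a working change of variable would have to be constructed from outside the expression.
- a trigonometric identity: a fit — the right tool for this form.
- partial fractions: the expression is not a ratio of polynomials that decomposes further.
- integration by parts — not the fit here: there is no polynomial factor to ladder down — parts can still close the trigonometric product by recursion, though the identity rewrite is the direct route.


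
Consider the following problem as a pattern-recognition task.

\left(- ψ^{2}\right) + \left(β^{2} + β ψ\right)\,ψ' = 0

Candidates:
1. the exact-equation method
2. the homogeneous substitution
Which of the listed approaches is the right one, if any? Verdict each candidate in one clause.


Verdict: the homogeneous substitution — scaling β and ψ together leaves the slope fixed — it depends only on ψ/β, so substitute the ratio. A Bernoulli-style rewrite — possibly after exchanging which variable is treated as dependent — would work as well; the homogeneous substitution is the more immediate reading here.
- the exact-equation method: exactness fails on the nose — the mixed partials do not match.
- the homogeneous substitution: yes — fits the structure here.


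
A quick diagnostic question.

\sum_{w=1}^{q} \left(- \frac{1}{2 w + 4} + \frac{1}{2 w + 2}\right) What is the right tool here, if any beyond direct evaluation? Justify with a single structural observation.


Diagnosis: telescoping — write out three consecutive terms and watch the interior cancel: the advanced copy one term subtracts reappears as the very next term's leading piece, pair after pair.


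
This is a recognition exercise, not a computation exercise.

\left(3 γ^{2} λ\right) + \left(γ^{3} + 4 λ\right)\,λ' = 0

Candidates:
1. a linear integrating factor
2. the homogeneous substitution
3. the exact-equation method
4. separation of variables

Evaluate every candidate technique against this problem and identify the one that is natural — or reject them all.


Technique: the exact-equation method — the cross partial derivatives of 3 γ^{2} λ and γ^{3} + 4 λ agree, so the left side is the total differential of one potential in γ and λ.
- a linear integrating factor — a nonlinear term in the unknown puts this outside the integrating-factor template.
- the homogeneous substitution: the ratio of the variables does not determine the slope.
- the exact-equation method — applicable, and directly so.
- separation of variables — no division isolates the independent variable from the unknown.


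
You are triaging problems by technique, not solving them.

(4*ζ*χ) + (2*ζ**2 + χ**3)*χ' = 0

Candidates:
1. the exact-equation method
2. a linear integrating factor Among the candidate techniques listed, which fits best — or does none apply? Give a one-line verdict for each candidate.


Technique: the exact-equation method — the mixed-partials test passes for 4*ζ*χ and 2*ζ**2 + χ**3, so a potential function exists as presented.
- the exact-equation method — applicable, and directly so.
- a linear integrating factor — the unknown enters nonlinearly (through a power, a denominator, or a transcendental function), which the linear integrating-factor recipe cannot absorb as-is — any repair would come from a preliminary substitution, not the factor.


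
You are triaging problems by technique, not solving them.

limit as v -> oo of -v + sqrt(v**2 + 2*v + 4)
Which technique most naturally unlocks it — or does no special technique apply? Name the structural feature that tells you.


Verdict: conjugate multiplication — infinity minus infinity with a radical in play — multiply by the conjugate so the divergences of sqrt(v**2 + 2*v + 4) and v annihilate.


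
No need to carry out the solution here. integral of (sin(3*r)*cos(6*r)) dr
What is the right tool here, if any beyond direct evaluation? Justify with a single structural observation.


Diagnosis: a trigonometric identity — cross-frequency products like sin(3*r)*cos(6*r) are the textbook product-to-sum case — the identity converts them to directly integrable sinusoids.


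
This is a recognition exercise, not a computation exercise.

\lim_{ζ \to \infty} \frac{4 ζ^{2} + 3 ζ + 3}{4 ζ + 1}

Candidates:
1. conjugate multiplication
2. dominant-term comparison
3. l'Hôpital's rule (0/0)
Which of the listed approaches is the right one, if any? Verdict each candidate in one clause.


Diagnosis: dominant-term comparison — at large ζ only the top-degree terms survive; compare the leading terms and the limit falls out.
- conjugate multiplication: there is no infinity-minus-infinity radical difference to rationalize.
- dominant-term comparison — applies; the problem has the shape this method handles.
- l'Hôpital's rule (0/0) — no 0/0 form appears: written as one quotient, top and bottom both grow without bound, and the ratio is decided by their leading terms.


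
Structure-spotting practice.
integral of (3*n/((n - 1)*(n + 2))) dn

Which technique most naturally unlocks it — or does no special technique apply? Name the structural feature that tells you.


Method: partial fractions — a proper rational integrand whose denominator splits into simpler factors — decompose into partial fractions first.


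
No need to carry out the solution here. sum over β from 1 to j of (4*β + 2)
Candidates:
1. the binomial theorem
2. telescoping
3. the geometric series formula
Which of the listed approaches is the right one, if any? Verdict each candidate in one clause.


Method: no special technique — the sum is polynomial through and through; closed forms for each power of β finish it directly.
- the binomial theorem — no binomial coefficients pair with matched powers.
- telescoping: writing out consecutive terms as given produces no pairwise cancellation.
- the geometric series formula — there is no constant term-to-term ratio.
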